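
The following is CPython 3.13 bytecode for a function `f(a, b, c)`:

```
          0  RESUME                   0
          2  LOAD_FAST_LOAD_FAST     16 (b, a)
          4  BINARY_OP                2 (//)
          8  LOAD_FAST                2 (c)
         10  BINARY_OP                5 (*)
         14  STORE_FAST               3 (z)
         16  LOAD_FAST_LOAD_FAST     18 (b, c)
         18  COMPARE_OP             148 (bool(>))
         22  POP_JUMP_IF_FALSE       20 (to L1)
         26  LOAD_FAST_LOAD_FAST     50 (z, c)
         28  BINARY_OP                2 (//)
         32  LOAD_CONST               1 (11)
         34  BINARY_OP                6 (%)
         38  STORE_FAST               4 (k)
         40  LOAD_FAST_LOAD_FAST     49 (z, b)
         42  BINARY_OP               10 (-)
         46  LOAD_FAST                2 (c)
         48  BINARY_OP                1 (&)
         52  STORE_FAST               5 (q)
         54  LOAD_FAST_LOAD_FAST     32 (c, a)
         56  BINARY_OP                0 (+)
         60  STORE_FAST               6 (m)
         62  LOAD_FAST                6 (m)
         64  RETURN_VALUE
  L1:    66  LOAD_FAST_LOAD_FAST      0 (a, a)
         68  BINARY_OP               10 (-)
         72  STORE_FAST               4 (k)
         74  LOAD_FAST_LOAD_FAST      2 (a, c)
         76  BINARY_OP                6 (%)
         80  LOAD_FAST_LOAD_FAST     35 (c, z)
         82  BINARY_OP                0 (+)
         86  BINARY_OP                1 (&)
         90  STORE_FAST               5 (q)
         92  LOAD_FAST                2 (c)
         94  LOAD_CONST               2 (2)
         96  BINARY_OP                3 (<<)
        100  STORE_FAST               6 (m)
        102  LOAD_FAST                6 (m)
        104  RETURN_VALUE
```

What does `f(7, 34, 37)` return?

LOAD_FAST_LOAD_FAST b,a → push 34,7. Stack: [34, 7]
BINARY_OP // → 34 // 7 = 4. Stack: [4]
LOAD_FAST c → push 37. Stack: [4, 37]
BINARY_OP * → 4 * 37 = 148. Stack: [148]
STORE_FAST z → z=148. Stack: []
LOAD_FAST_LOAD_FAST b,c → push 34,37. Stack: [34, 37]
COMPARE_OP bool(>) → 34 vs 37 = False. Stack: [False]
POP_JUMP_IF_FALSE → pop False; jump. Stack: []
LOAD_FAST_LOAD_FAST a,a → push 7,7. Stack: [7, 7]
BINARY_OP - → 7 - 7 = 0. Stack: [0]
STORE_FAST k → k=0. Stack: []
LOAD_FAST_LOAD_FAST a,c → push 7,37. Stack: [7, 37]
BINARY_OP % → 7 % 37 = 7. Stack: [7]
LOAD_FAST_LOAD_FAST c,z → push 37,148. Stack: [7, 37, 148]
BINARY_OP + → 37 + 148 = 185. Stack: [7, 185]
BINARY_OP & → 7 & 185 = 1. Stack: [1]
STORE_FAST q → q=1. Stack: []
LOAD_FAST c → push 37. Stack: [37]
LOAD_CONST → push 2. Stack: [37, 2]
BINARY_OP << → 37 << 2 = 148. Stack: [148]
STORE_FAST m → m=148. Stack: []
LOAD_FAST m → push 148. Stack: [148]
RETURN_VALUE → return 148.

148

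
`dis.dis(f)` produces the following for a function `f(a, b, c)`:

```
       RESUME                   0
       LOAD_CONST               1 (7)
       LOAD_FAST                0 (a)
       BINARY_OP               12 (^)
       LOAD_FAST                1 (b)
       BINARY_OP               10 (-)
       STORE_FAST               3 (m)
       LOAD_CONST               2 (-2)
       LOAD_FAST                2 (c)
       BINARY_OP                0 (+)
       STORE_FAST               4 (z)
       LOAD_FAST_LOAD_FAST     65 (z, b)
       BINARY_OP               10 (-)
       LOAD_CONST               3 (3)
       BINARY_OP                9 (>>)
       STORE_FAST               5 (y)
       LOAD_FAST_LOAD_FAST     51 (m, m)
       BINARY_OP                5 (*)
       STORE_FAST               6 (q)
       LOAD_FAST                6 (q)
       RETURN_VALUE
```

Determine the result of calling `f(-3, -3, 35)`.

LOAD_CONST → push 7. Stack: [7]
LOAD_FAST a → push -3. Stack: [7, -3]
BINARY_OP ^ → 7 ^ -3 = -6. Stack: [-6]
LOAD_FAST b → push -3. Stack: [-6, -3]
BINARY_OP - → -6 - -3 = -3. Stack: [-3]
STORE_FAST m → m=-3. Stack: []
LOAD_CONST → push -2. Stack: [-2]
LOAD_FAST c → push 35. Stack: [-2, 35]
BINARY_OP + → -2 + 35 = 33. Stack: [33]
STORE_FAST z → z=33. Stack: []
LOAD_FAST_LOAD_FAST z,b → push 33,-3. Stack: [33, -3]
BINARY_OP - → 33 - -3 = 36. Stack: [36]
LOAD_CONST → push 3. Stack: [36, 3]
BINARY_OP >> → 36 >> 3 = 4. Stack: [4]
STORE_FAST y → y=4. Stack: []
LOAD_FAST_LOAD_FAST m,m → push -3,-3. Stack: [-3, -3]
BINARY_OP * → -3 * -3 = 9. Stack: [9]
STORE_FAST q → q=9. Stack: []
LOAD_FAST q → push 9. Stack: [9]
RETURN_VALUE → return 9.

9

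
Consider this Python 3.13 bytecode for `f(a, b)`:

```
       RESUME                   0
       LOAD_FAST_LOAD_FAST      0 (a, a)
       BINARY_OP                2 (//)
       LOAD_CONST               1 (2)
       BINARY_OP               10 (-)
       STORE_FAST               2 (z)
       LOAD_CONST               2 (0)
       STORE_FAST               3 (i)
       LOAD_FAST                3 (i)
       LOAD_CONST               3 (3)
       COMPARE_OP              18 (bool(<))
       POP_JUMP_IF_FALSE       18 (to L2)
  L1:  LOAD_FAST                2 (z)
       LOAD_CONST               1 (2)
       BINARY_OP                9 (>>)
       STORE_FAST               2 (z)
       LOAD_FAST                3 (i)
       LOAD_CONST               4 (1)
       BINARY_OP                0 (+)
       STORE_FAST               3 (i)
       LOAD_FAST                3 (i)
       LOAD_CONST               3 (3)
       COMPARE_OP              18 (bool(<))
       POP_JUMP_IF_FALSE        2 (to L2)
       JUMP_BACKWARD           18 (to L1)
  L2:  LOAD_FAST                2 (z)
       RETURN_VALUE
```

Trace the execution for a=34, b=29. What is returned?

LOAD_FAST_LOAD_FAST a,a → push 34,34. Stack: [34, 34]
BINARY_OP // → 34 // 34 = 1. Stack: [1]
LOAD_CONST → push 2. Stack: [1, 2]
BINARY_OP - → 1 - 2 = -1. Stack: [-1]
STORE_FAST z → z=-1. Stack: []
LOAD_CONST → push 0. Stack: [0]
STORE_FAST i → i=0. Stack: []
LOAD_FAST i → push 0. Stack: [0]
LOAD_CONST → push 3. Stack: [0, 3]
COMPARE_OP bool(<) → 0 vs 3 = True. Stack: [True]
POP_JUMP_IF_FALSE → pop True; no jump. Stack: []
LOAD_FAST z → push -1. Stack: [-1]
LOAD_CONST → push 2. Stack: [-1, 2]
BINARY_OP >> → -1 >> 2 = -1. Stack: [-1]
STORE_FAST z → z=-1. Stack: []
LOAD_FAST i → push 0. Stack: [0]
LOAD_CONST → push 1. Stack: [0, 1]
BINARY_OP + → 0 + 1 = 1. Stack: [1]
STORE_FAST i → i=1. Stack: []
LOAD_FAST i → push 1. Stack: [1]
LOAD_CONST → push 3. Stack: [1, 3]
COMPARE_OP bool(<) → 1 vs 3 = True. Stack: [True]
POP_JUMP_IF_FALSE → pop True; no jump. Stack: []
LOAD_FAST z → push -1. Stack: [-1]
LOAD_CONST → push 2. Stack: [-1, 2]
BINARY_OP >> → -1 >> 2 = -1. Stack: [-1]
STORE_FAST z → z=-1. Stack: []
LOAD_FAST i → push 1. Stack: [1]
LOAD_CONST → push 1. Stack: [1, 1]
BINARY_OP + → 1 + 1 = 2. Stack: [2]
STORE_FAST i → i=2. Stack: []
LOAD_FAST i → push 2. Stack: [2]
LOAD_CONST → push 3. Stack: [2, 3]
COMPARE_OP bool(<) → 2 vs 3 = True. Stack: [True]
POP_JUMP_IF_FALSE → pop True; no jump. Stack: []
LOAD_FAST z → push -1. Stack: [-1]
LOAD_CONST → push 2. Stack: [-1, 2]
BINARY_OP >> → -1 >> 2 = -1. Stack: [-1]
STORE_FAST z → z=-1. Stack: []
LOAD_FAST i → push 2. Stack: [2]
LOAD_CONST → push 1. Stack: [2, 1]
BINARY_OP + → 2 + 1 = 3. Stack: [3]
STORE_FAST i → i=3. Stack: []
LOAD_FAST i → push 3. Stack: [3]
LOAD_CONST → push 3. Stack: [3, 3]
COMPARE_OP bool(<) → 3 vs 3 = False. Stack: [False]
POP_JUMP_IF_FALSE → pop False; jump. Stack: []
LOAD_FAST z → push -1. Stack: [-1]
RETURN_VALUE → return -1.

-1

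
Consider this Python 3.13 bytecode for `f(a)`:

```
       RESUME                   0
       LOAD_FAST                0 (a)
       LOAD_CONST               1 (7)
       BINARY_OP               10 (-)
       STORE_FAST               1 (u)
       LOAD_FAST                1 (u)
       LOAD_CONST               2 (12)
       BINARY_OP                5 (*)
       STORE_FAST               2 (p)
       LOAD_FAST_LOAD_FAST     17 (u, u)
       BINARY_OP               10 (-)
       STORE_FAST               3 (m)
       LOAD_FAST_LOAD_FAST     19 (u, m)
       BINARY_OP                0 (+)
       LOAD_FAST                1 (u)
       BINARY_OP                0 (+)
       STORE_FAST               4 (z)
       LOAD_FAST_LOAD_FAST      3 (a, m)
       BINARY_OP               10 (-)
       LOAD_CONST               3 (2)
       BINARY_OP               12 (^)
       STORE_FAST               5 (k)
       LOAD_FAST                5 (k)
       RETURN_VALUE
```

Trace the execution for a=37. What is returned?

39

LOAD_FAST a → push 37. Stack: [37]
LOAD_CONST → push 7. Stack: [37, 7]
BINARY_OP - → 37 - 7 = 30. Stack: [30]
STORE_FAST u → u=30. Stack: []
LOAD_FAST u → push 30. Stack: [30]
LOAD_CONST → push 12. Stack: [30, 12]
BINARY_OP * → 30 * 12 = 360. Stack: [360]
STORE_FAST p → p=360. Stack: []
LOAD_FAST_LOAD_FAST u,u → push 30,30. Stack: [30, 30]
BINARY_OP - → 30 - 30 = 0. Stack: [0]
STORE_FAST m → m=0. Stack: []
LOAD_FAST_LOAD_FAST u,m → push 30,0. Stack: [30, 0]
BINARY_OP + → 30 + 0 = 30. Stack: [30]
LOAD_FAST u → push 30. Stack: [30, 30]
BINARY_OP + → 30 + 30 = 60. Stack: [60]
STORE_FAST z → z=60. Stack: []
LOAD_FAST_LOAD_FAST a,m → push 37,0. Stack: [37, 0]
BINARY_OP - → 37 - 0 = 37. Stack: [37]
LOAD_CONST → push 2. Stack: [37, 2]
BINARY_OP ^ → 37 ^ 2 = 39. Stack: [39]
STORE_FAST k → k=39. Stack: []
LOAD_FAST k → push 39. Stack: [39]
RETURN_VALUE → return 39.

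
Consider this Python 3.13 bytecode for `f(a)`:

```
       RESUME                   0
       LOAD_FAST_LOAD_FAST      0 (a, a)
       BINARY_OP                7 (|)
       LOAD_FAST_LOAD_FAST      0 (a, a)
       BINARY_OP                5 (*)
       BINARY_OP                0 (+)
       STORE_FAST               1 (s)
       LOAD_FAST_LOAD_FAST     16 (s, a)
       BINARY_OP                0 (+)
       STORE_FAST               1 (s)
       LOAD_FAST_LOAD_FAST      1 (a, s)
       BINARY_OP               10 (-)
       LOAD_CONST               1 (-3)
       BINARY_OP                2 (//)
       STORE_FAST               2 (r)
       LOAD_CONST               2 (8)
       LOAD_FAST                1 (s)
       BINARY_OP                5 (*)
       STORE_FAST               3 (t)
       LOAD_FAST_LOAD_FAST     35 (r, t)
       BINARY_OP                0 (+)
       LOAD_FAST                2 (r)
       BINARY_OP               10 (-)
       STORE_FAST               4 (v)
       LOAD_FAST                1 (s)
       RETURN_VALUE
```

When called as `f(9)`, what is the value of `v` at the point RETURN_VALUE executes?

LOAD_FAST_LOAD_FAST a,a → push 9,9. Stack: [9, 9]
BINARY_OP | → 9 | 9 = 9. Stack: [9]
LOAD_FAST_LOAD_FAST a,a → push 9,9. Stack: [9, 9, 9]
BINARY_OP * → 9 * 9 = 81. Stack: [9, 81]
BINARY_OP + → 9 + 81 = 90. Stack: [90]
STORE_FAST s → s=90. Stack: []
LOAD_FAST_LOAD_FAST s,a → push 90,9. Stack: [90, 9]
BINARY_OP + → 90 + 9 = 99. Stack: [99]
STORE_FAST s → s=99. Stack: []
LOAD_FAST_LOAD_FAST a,s → push 9,99. Stack: [9, 99]
BINARY_OP - → 9 - 99 = -90. Stack: [-90]
LOAD_CONST → push -3. Stack: [-90, -3]
BINARY_OP // → -90 // -3 = 30. Stack: [30]
STORE_FAST r → r=30. Stack: []
LOAD_CONST → push 8. Stack: [8]
LOAD_FAST s → push 99. Stack: [8, 99]
BINARY_OP * → 8 * 99 = 792. Stack: [792]
STORE_FAST t → t=792. Stack: []
LOAD_FAST_LOAD_FAST r,t → push 30,792. Stack: [30, 792]
BINARY_OP + → 30 + 792 = 822. Stack: [822]
LOAD_FAST r → push 30. Stack: [822, 30]
BINARY_OP - → 822 - 30 = 792. Stack: [792]
STORE_FAST v → v=792. Stack: []
LOAD_FAST s → push 99. Stack: [99]
RETURN_VALUE → return 99.

792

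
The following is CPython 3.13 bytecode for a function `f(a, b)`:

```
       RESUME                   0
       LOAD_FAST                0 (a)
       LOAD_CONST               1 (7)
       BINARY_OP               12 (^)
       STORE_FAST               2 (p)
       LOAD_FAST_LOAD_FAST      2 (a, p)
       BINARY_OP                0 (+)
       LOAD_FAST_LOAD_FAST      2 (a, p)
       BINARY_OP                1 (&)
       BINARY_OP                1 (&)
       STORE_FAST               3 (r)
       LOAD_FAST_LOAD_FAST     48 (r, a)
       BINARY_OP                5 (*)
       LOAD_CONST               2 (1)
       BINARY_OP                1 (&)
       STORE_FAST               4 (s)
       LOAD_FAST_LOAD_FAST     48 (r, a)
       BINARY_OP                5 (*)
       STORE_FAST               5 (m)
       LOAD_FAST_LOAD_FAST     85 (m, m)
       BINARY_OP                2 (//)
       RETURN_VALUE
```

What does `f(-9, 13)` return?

1

LOAD_FAST a → push -9. Stack: [-9]
LOAD_CONST → push 7. Stack: [-9, 7]
BINARY_OP ^ → -9 ^ 7 = -16. Stack: [-16]
STORE_FAST p → p=-16. Stack: []
LOAD_FAST_LOAD_FAST a,p → push -9,-16. Stack: [-9, -16]
BINARY_OP + → -9 + -16 = -25. Stack: [-25]
LOAD_FAST_LOAD_FAST a,p → push -9,-16. Stack: [-25, -9, -16]
BINARY_OP & → -9 & -16 = -16. Stack: [-25, -16]
BINARY_OP & → -25 & -16 = -32. Stack: [-32]
STORE_FAST r → r=-32. Stack: []
LOAD_FAST_LOAD_FAST r,a → push -32,-9. Stack: [-32, -9]
BINARY_OP * → -32 * -9 = 288. Stack: [288]
LOAD_CONST → push 1. Stack: [288, 1]
BINARY_OP & → 288 & 1 = 0. Stack: [0]
STORE_FAST s → s=0. Stack: []
LOAD_FAST_LOAD_FAST r,a → push -32,-9. Stack: [-32, -9]
BINARY_OP * → -32 * -9 = 288. Stack: [288]
STORE_FAST m → m=288. Stack: []
LOAD_FAST_LOAD_FAST m,m → push 288,288. Stack: [288, 288]
BINARY_OP // → 288 // 288 = 1. Stack: [1]
RETURN_VALUE → return 1.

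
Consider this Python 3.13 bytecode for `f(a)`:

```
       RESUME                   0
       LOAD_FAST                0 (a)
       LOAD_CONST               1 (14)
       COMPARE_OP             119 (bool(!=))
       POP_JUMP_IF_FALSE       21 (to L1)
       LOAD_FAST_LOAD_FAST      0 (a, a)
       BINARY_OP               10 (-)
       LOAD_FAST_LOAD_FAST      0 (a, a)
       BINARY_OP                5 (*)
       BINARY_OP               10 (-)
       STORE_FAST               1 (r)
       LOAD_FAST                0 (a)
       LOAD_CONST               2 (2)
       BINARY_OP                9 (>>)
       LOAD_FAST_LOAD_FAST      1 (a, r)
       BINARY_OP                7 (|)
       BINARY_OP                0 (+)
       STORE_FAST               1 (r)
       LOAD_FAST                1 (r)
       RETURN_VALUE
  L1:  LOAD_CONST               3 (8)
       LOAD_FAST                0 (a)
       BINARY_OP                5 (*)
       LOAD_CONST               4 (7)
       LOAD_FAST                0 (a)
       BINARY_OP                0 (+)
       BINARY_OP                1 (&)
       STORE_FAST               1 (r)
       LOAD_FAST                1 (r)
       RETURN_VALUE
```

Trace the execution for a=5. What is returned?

-24

LOAD_FAST a → push 5. Stack: [5]
LOAD_CONST → push 14. Stack: [5, 14]
COMPARE_OP bool(!=) → 5 vs 14 = True. Stack: [True]
POP_JUMP_IF_FALSE → pop True; no jump. Stack: []
LOAD_FAST_LOAD_FAST a,a → push 5,5. Stack: [5, 5]
BINARY_OP - → 5 - 5 = 0. Stack: [0]
LOAD_FAST_LOAD_FAST a,a → push 5,5. Stack: [0, 5, 5]
BINARY_OP * → 5 * 5 = 25. Stack: [0, 25]
BINARY_OP - → 0 - 25 = -25. Stack: [-25]
STORE_FAST r → r=-25. Stack: []
LOAD_FAST a → push 5. Stack: [5]
LOAD_CONST → push 2. Stack: [5, 2]
BINARY_OP >> → 5 >> 2 = 1. Stack: [1]
LOAD_FAST_LOAD_FAST a,r → push 5,-25. Stack: [1, 5, -25]
BINARY_OP | → 5 | -25 = -25. Stack: [1, -25]
BINARY_OP + → 1 + -25 = -24. Stack: [-24]
STORE_FAST r → r=-24. Stack: []
LOAD_FAST r → push -24. Stack: [-24]
RETURN_VALUE → return -24.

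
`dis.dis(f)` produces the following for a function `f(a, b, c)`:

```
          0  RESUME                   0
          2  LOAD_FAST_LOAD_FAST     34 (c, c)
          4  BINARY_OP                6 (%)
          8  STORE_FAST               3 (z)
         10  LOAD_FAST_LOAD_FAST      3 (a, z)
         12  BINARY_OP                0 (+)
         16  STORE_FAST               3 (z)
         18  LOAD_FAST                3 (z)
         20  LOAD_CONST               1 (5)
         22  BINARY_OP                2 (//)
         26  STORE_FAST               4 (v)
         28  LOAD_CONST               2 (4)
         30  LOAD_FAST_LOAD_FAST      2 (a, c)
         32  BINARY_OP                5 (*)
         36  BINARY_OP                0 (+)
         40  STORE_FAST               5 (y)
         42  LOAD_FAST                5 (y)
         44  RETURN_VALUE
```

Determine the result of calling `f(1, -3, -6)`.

-2

LOAD_FAST_LOAD_FAST c,c → push -6,-6. Stack: [-6, -6]
BINARY_OP % → -6 % -6 = 0. Stack: [0]
STORE_FAST z → z=0. Stack: []
LOAD_FAST_LOAD_FAST a,z → push 1,0. Stack: [1, 0]
BINARY_OP + → 1 + 0 = 1. Stack: [1]
STORE_FAST z → z=1. Stack: []
LOAD_FAST z → push 1. Stack: [1]
LOAD_CONST → push 5. Stack: [1, 5]
BINARY_OP // → 1 // 5 = 0. Stack: [0]
STORE_FAST v → v=0. Stack: []
LOAD_CONST → push 4. Stack: [4]
LOAD_FAST_LOAD_FAST a,c → push 1,-6. Stack: [4, 1, -6]
BINARY_OP * → 1 * -6 = -6. Stack: [4, -6]
BINARY_OP + → 4 + -6 = -2. Stack: [-2]
STORE_FAST y → y=-2. Stack: []
LOAD_FAST y → push -2. Stack: [-2]
RETURN_VALUE → return -2.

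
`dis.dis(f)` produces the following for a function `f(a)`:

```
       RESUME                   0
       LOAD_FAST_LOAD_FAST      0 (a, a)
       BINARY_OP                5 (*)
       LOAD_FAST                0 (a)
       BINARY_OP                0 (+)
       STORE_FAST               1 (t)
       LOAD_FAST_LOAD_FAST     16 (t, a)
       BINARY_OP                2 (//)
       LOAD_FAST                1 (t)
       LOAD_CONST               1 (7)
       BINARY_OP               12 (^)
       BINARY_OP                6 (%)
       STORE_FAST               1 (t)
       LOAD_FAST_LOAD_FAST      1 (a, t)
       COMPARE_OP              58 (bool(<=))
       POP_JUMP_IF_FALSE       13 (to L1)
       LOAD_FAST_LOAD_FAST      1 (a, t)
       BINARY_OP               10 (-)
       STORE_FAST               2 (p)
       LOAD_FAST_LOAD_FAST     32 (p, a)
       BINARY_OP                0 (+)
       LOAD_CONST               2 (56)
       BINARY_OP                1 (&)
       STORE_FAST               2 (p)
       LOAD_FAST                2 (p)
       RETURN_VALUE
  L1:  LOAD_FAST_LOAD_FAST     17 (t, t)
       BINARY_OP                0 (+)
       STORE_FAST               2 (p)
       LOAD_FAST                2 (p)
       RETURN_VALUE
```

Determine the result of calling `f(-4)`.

LOAD_FAST_LOAD_FAST a,a → push -4,-4. Stack: [-4, -4]
BINARY_OP * → -4 * -4 = 16. Stack: [16]
LOAD_FAST a → push -4. Stack: [16, -4]
BINARY_OP + → 16 + -4 = 12. Stack: [12]
STORE_FAST t → t=12. Stack: []
LOAD_FAST_LOAD_FAST t,a → push 12,-4. Stack: [12, -4]
BINARY_OP // → 12 // -4 = -3. Stack: [-3]
LOAD_FAST t → push 12. Stack: [-3, 12]
LOAD_CONST → push 7. Stack: [-3, 12, 7]
BINARY_OP ^ → 12 ^ 7 = 11. Stack: [-3, 11]
BINARY_OP % → -3 % 11 = 8. Stack: [8]
STORE_FAST t → t=8. Stack: []
LOAD_FAST_LOAD_FAST a,t → push -4,8. Stack: [-4, 8]
COMPARE_OP bool(<=) → -4 vs 8 = True. Stack: [True]
POP_JUMP_IF_FALSE → pop True; no jump. Stack: []
LOAD_FAST_LOAD_FAST a,t → push -4,8. Stack: [-4, 8]
BINARY_OP - → -4 - 8 = -12. Stack: [-12]
STORE_FAST p → p=-12. Stack: []
LOAD_FAST_LOAD_FAST p,a → push -12,-4. Stack: [-12, -4]
BINARY_OP + → -12 + -4 = -16. Stack: [-16]
LOAD_CONST → push 56. Stack: [-16, 56]
BINARY_OP & → -16 & 56 = 48. Stack: [48]
STORE_FAST p → p=48. Stack: []
LOAD_FAST p → push 48. Stack: [48]
RETURN_VALUE → return 48.

48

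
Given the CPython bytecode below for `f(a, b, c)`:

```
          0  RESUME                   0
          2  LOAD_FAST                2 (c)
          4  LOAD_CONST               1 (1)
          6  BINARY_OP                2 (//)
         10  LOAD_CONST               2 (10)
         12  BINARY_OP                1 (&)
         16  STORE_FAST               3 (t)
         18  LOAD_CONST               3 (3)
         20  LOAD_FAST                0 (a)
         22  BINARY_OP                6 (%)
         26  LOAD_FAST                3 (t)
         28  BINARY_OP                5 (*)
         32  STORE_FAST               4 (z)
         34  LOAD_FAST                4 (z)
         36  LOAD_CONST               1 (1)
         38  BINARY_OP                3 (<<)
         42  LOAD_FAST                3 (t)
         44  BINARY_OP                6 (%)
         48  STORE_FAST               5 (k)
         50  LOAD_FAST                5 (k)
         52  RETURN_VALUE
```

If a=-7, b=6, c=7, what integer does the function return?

0

LOAD_FAST c → push 7. Stack: [7]
LOAD_CONST → push 1. Stack: [7, 1]
BINARY_OP // → 7 // 1 = 7. Stack: [7]
LOAD_CONST → push 10. Stack: [7, 10]
BINARY_OP & → 7 & 10 = 2. Stack: [2]
STORE_FAST t → t=2. Stack: []
LOAD_CONST → push 3. Stack: [3]
LOAD_FAST a → push -7. Stack: [3, -7]
BINARY_OP % → 3 % -7 = -4. Stack: [-4]
LOAD_FAST t → push 2. Stack: [-4, 2]
BINARY_OP * → -4 * 2 = -8. Stack: [-8]
STORE_FAST z → z=-8. Stack: []
LOAD_FAST z → push -8. Stack: [-8]
LOAD_CONST → push 1. Stack: [-8, 1]
BINARY_OP << → -8 << 1 = -16. Stack: [-16]
LOAD_FAST t → push 2. Stack: [-16, 2]
BINARY_OP % → -16 % 2 = 0. Stack: [0]
STORE_FAST k → k=0. Stack: []
LOAD_FAST k → push 0. Stack: [0]
RETURN_VALUE → return 0.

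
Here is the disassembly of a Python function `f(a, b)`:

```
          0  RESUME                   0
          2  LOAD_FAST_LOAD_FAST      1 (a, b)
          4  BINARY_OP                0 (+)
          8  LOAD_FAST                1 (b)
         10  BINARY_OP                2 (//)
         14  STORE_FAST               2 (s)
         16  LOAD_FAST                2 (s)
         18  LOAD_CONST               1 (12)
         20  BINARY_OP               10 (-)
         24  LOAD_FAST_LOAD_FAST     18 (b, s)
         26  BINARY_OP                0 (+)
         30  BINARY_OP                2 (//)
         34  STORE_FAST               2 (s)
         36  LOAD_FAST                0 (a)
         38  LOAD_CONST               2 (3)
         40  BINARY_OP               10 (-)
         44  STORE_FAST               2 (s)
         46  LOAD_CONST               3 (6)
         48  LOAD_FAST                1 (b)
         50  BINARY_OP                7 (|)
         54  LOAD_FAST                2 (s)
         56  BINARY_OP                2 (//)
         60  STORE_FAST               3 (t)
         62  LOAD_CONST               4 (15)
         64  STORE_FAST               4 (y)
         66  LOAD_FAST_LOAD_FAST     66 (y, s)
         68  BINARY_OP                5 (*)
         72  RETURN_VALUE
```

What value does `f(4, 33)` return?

LOAD_FAST_LOAD_FAST a,b → push 4,33. Stack: [4, 33]
BINARY_OP + → 4 + 33 = 37. Stack: [37]
LOAD_FAST b → push 33. Stack: [37, 33]
BINARY_OP // → 37 // 33 = 1. Stack: [1]
STORE_FAST s → s=1. Stack: []
LOAD_FAST s → push 1. Stack: [1]
LOAD_CONST → push 12. Stack: [1, 12]
BINARY_OP - → 1 - 12 = -11. Stack: [-11]
LOAD_FAST_LOAD_FAST b,s → push 33,1. Stack: [-11, 33, 1]
BINARY_OP + → 33 + 1 = 34. Stack: [-11, 34]
BINARY_OP // → -11 // 34 = -1. Stack: [-1]
STORE_FAST s → s=-1. Stack: []
LOAD_FAST a → push 4. Stack: [4]
LOAD_CONST → push 3. Stack: [4, 3]
BINARY_OP - → 4 - 3 = 1. Stack: [1]
STORE_FAST s → s=1. Stack: []
LOAD_CONST → push 6. Stack: [6]
LOAD_FAST b → push 33. Stack: [6, 33]
BINARY_OP | → 6 | 33 = 39. Stack: [39]
LOAD_FAST s → push 1. Stack: [39, 1]
BINARY_OP // → 39 // 1 = 39. Stack: [39]
STORE_FAST t → t=39. Stack: []
LOAD_CONST → push 15. Stack: [15]
STORE_FAST y → y=15. Stack: []
LOAD_FAST_LOAD_FAST y,s → push 15,1. Stack: [15, 1]
BINARY_OP * → 15 * 1 = 15. Stack: [15]
RETURN_VALUE → return 15.

15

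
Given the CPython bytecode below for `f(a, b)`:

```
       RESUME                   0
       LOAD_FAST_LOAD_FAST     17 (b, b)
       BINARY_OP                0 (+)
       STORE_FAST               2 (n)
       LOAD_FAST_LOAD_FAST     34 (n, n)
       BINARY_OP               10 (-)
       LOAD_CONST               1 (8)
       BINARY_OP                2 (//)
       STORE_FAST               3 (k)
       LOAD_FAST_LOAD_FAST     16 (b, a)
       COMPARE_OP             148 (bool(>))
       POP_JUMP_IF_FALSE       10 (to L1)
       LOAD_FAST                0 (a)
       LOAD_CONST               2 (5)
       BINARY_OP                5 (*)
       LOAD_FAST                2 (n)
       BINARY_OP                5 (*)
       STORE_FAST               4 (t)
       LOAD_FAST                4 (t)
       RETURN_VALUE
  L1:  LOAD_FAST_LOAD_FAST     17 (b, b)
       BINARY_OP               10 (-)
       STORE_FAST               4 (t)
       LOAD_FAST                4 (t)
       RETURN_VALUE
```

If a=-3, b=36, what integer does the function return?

-1080

LOAD_FAST_LOAD_FAST b,b → push 36,36. Stack: [36, 36]
BINARY_OP + → 36 + 36 = 72. Stack: [72]
STORE_FAST n → n=72. Stack: []
LOAD_FAST_LOAD_FAST n,n → push 72,72. Stack: [72, 72]
BINARY_OP - → 72 - 72 = 0. Stack: [0]
LOAD_CONST → push 8. Stack: [0, 8]
BINARY_OP // → 0 // 8 = 0. Stack: [0]
STORE_FAST k → k=0. Stack: []
LOAD_FAST_LOAD_FAST b,a → push 36,-3. Stack: [36, -3]
COMPARE_OP bool(>) → 36 vs -3 = True. Stack: [True]
POP_JUMP_IF_FALSE → pop True; no jump. Stack: []
LOAD_FAST a → push -3. Stack: [-3]
LOAD_CONST → push 5. Stack: [-3, 5]
BINARY_OP * → -3 * 5 = -15. Stack: [-15]
LOAD_FAST n → push 72. Stack: [-15, 72]
BINARY_OP * → -15 * 72 = -1080. Stack: [-1080]
STORE_FAST t → t=-1080. Stack: []
LOAD_FAST t → push -1080. Stack: [-1080]
RETURN_VALUE → return -1080.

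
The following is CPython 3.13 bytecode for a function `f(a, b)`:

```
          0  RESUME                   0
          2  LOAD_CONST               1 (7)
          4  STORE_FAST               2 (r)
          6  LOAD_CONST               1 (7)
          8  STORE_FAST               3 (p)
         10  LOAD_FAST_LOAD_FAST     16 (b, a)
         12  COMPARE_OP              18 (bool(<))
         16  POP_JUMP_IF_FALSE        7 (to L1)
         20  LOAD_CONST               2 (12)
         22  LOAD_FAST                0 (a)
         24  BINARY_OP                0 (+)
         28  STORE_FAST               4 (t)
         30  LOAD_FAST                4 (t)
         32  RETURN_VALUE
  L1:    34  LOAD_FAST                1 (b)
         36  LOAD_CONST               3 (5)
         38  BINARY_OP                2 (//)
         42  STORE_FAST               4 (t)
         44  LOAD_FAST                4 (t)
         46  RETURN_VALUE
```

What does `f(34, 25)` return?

LOAD_CONST → push 7. Stack: [7]
STORE_FAST r → r=7. Stack: []
LOAD_CONST → push 7. Stack: [7]
STORE_FAST p → p=7. Stack: []
LOAD_FAST_LOAD_FAST b,a → push 25,34. Stack: [25, 34]
COMPARE_OP bool(<) → 25 vs 34 = True. Stack: [True]
POP_JUMP_IF_FALSE → pop True; no jump. Stack: []
LOAD_CONST → push 12. Stack: [12]
LOAD_FAST a → push 34. Stack: [12, 34]
BINARY_OP + → 12 + 34 = 46. Stack: [46]
STORE_FAST t → t=46. Stack: []
LOAD_FAST t → push 46. Stack: [46]
RETURN_VALUE → return 46.

46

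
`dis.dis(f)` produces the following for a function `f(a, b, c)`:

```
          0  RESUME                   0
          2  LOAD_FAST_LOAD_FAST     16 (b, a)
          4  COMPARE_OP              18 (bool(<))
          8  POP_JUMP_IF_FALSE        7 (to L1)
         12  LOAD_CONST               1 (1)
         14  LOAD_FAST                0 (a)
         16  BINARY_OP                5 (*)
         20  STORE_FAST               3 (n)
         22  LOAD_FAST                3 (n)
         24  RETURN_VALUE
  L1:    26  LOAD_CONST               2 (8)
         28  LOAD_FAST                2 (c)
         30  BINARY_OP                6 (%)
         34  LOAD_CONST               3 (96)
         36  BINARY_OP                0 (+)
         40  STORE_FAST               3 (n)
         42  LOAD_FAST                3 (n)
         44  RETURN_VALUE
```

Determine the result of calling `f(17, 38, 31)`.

104

LOAD_FAST_LOAD_FAST b,a → push 38,17. Stack: [38, 17]
COMPARE_OP bool(<) → 38 vs 17 = False. Stack: [False]
POP_JUMP_IF_FALSE → pop False; jump. Stack: []
LOAD_CONST → push 8. Stack: [8]
LOAD_FAST c → push 31. Stack: [8, 31]
BINARY_OP % → 8 % 31 = 8. Stack: [8]
LOAD_CONST → push 96. Stack: [8, 96]
BINARY_OP + → 8 + 96 = 104. Stack: [104]
STORE_FAST n → n=104. Stack: []
LOAD_FAST n → push 104. Stack: [104]
RETURN_VALUE → return 104.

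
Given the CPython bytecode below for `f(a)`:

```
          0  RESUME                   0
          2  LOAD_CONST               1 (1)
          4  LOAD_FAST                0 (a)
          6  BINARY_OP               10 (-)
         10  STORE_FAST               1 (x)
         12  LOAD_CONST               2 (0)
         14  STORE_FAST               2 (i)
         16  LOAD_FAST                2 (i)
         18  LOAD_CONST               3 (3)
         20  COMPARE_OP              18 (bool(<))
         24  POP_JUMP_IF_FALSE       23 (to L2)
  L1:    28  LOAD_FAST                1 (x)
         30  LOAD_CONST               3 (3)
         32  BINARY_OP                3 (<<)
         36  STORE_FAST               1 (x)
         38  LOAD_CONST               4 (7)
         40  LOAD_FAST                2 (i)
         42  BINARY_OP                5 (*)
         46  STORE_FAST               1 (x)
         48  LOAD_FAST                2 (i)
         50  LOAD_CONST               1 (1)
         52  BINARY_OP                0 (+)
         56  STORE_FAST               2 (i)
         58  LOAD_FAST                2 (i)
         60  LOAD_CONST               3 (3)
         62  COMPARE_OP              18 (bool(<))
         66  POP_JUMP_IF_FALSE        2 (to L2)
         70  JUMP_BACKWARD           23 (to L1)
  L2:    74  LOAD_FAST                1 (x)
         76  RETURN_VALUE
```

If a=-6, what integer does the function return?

LOAD_CONST → push 1. Stack: [1]
LOAD_FAST a → push -6. Stack: [1, -6]
BINARY_OP - → 1 - -6 = 7. Stack: [7]
STORE_FAST x → x=7. Stack: []
LOAD_CONST → push 0. Stack: [0]
STORE_FAST i → i=0. Stack: []
LOAD_FAST i → push 0. Stack: [0]
LOAD_CONST → push 3. Stack: [0, 3]
COMPARE_OP bool(<) → 0 vs 3 = True. Stack: [True]
POP_JUMP_IF_FALSE → pop True; no jump. Stack: []
LOAD_FAST x → push 7. Stack: [7]
LOAD_CONST → push 3. Stack: [7, 3]
BINARY_OP << → 7 << 3 = 56. Stack: [56]
STORE_FAST x → x=56. Stack: []
LOAD_CONST → push 7. Stack: [7]
LOAD_FAST i → push 0. Stack: [7, 0]
BINARY_OP * → 7 * 0 = 0. Stack: [0]
STORE_FAST x → x=0. Stack: []
LOAD_FAST i → push 0. Stack: [0]
LOAD_CONST → push 1. Stack: [0, 1]
BINARY_OP + → 0 + 1 = 1. Stack: [1]
STORE_FAST i → i=1. Stack: []
LOAD_FAST i → push 1. Stack: [1]
LOAD_CONST → push 3. Stack: [1, 3]
COMPARE_OP bool(<) → 1 vs 3 = True. Stack: [True]
POP_JUMP_IF_FALSE → pop True; no jump. Stack: []
LOAD_FAST x → push 0. Stack: [0]
LOAD_CONST → push 3. Stack: [0, 3]
BINARY_OP << → 0 << 3 = 0. Stack: [0]
STORE_FAST x → x=0. Stack: []
LOAD_CONST → push 7. Stack: [7]
LOAD_FAST i → push 1. Stack: [7, 1]
BINARY_OP * → 7 * 1 = 7. Stack: [7]
STORE_FAST x → x=7. Stack: []
LOAD_FAST i → push 1. Stack: [1]
LOAD_CONST → push 1. Stack: [1, 1]
BINARY_OP + → 1 + 1 = 2. Stack: [2]
STORE_FAST i → i=2. Stack: []
LOAD_FAST i → push 2. Stack: [2]
LOAD_CONST → push 3. Stack: [2, 3]
COMPARE_OP bool(<) → 2 vs 3 = True. Stack: [True]
POP_JUMP_IF_FALSE → pop True; no jump. Stack: []
LOAD_FAST x → push 7. Stack: [7]
LOAD_CONST → push 3. Stack: [7, 3]
BINARY_OP << → 7 << 3 = 56. Stack: [56]
STORE_FAST x → x=56. Stack: []
LOAD_CONST → push 7. Stack: [7]
LOAD_FAST i → push 2. Stack: [7, 2]
BINARY_OP * → 7 * 2 = 14. Stack: [14]
STORE_FAST x → x=14. Stack: []
LOAD_FAST i → push 2. Stack: [2]
LOAD_CONST → push 1. Stack: [2, 1]
BINARY_OP + → 2 + 1 = 3. Stack: [3]
STORE_FAST i → i=3. Stack: []
LOAD_FAST i → push 3. Stack: [3]
LOAD_CONST → push 3. Stack: [3, 3]
COMPARE_OP bool(<) → 3 vs 3 = False. Stack: [False]
POP_JUMP_IF_FALSE → pop False; jump. Stack: []
LOAD_FAST x → push 14. Stack: [14]
RETURN_VALUE → return 14.

14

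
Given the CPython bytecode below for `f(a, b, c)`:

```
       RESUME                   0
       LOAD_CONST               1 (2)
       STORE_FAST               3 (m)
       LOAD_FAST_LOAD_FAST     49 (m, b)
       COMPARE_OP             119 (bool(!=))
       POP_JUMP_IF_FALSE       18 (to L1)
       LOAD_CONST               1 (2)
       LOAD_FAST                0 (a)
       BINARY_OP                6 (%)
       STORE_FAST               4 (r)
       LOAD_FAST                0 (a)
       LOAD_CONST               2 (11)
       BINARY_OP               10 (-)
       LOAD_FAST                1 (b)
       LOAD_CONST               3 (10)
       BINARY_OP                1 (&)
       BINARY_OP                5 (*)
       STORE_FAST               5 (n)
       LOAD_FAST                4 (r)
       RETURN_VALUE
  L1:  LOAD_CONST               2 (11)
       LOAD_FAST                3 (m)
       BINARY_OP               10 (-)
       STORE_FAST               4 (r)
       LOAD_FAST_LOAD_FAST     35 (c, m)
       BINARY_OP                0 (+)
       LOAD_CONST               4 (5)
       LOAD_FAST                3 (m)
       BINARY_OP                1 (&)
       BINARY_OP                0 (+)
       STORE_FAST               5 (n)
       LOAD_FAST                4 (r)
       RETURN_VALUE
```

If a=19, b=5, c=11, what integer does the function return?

2

LOAD_CONST → push 2. Stack: [2]
STORE_FAST m → m=2. Stack: []
LOAD_FAST_LOAD_FAST m,b → push 2,5. Stack: [2, 5]
COMPARE_OP bool(!=) → 2 vs 5 = True. Stack: [True]
POP_JUMP_IF_FALSE → pop True; no jump. Stack: []
LOAD_CONST → push 2. Stack: [2]
LOAD_FAST a → push 19. Stack: [2, 19]
BINARY_OP % → 2 % 19 = 2. Stack: [2]
STORE_FAST r → r=2. Stack: []
LOAD_FAST a → push 19. Stack: [19]
LOAD_CONST → push 11. Stack: [19, 11]
BINARY_OP - → 19 - 11 = 8. Stack: [8]
LOAD_FAST b → push 5. Stack: [8, 5]
LOAD_CONST → push 10. Stack: [8, 5, 10]
BINARY_OP & → 5 & 10 = 0. Stack: [8, 0]
BINARY_OP * → 8 * 0 = 0. Stack: [0]
STORE_FAST n → n=0. Stack: []
LOAD_FAST r → push 2. Stack: [2]
RETURN_VALUE → return 2.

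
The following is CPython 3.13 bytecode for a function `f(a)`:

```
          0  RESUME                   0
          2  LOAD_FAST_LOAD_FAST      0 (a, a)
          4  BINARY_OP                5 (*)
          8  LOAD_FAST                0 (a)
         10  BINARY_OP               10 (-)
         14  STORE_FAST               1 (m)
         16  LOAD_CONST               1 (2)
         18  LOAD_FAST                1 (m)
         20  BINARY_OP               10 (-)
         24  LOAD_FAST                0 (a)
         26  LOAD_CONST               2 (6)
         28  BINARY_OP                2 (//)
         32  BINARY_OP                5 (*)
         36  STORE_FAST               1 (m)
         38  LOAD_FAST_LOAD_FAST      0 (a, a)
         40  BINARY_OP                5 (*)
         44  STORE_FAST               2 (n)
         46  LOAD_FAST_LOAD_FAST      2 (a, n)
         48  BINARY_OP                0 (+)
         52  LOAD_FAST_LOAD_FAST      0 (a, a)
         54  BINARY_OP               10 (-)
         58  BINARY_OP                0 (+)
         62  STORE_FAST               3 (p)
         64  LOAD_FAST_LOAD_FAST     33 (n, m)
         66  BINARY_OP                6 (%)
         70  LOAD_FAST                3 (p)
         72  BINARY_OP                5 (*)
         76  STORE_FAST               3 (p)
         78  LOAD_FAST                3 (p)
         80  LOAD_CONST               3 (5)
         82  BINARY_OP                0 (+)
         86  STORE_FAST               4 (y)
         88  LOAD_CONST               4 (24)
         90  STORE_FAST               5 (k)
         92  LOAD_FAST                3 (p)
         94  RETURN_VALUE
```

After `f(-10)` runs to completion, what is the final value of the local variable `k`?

LOAD_FAST_LOAD_FAST a,a → push -10,-10. Stack: [-10, -10]
BINARY_OP * → -10 * -10 = 100. Stack: [100]
LOAD_FAST a → push -10. Stack: [100, -10]
BINARY_OP - → 100 - -10 = 110. Stack: [110]
STORE_FAST m → m=110. Stack: []
LOAD_CONST → push 2. Stack: [2]
LOAD_FAST m → push 110. Stack: [2, 110]
BINARY_OP - → 2 - 110 = -108. Stack: [-108]
LOAD_FAST a → push -10. Stack: [-108, -10]
LOAD_CONST → push 6. Stack: [-108, -10, 6]
BINARY_OP // → -10 // 6 = -2. Stack: [-108, -2]
BINARY_OP * → -108 * -2 = 216. Stack: [216]
STORE_FAST m → m=216. Stack: []
LOAD_FAST_LOAD_FAST a,a → push -10,-10. Stack: [-10, -10]
BINARY_OP * → -10 * -10 = 100. Stack: [100]
STORE_FAST n → n=100. Stack: []
LOAD_FAST_LOAD_FAST a,n → push -10,100. Stack: [-10, 100]
BINARY_OP + → -10 + 100 = 90. Stack: [90]
LOAD_FAST_LOAD_FAST a,a → push -10,-10. Stack: [90, -10, -10]
BINARY_OP - → -10 - -10 = 0. Stack: [90, 0]
BINARY_OP + → 90 + 0 = 90. Stack: [90]
STORE_FAST p → p=90. Stack: []
LOAD_FAST_LOAD_FAST n,m → push 100,216. Stack: [100, 216]
BINARY_OP % → 100 % 216 = 100. Stack: [100]
LOAD_FAST p → push 90. Stack: [100, 90]
BINARY_OP * → 100 * 90 = 9000. Stack: [9000]
STORE_FAST p → p=9000. Stack: []
LOAD_FAST p → push 9000. Stack: [9000]
LOAD_CONST → push 5. Stack: [9000, 5]
BINARY_OP + → 9000 + 5 = 9005. Stack: [9005]
STORE_FAST y → y=9005. Stack: []
LOAD_CONST → push 24. Stack: [24]
STORE_FAST k → k=24. Stack: []
LOAD_FAST p → push 9000. Stack: [9000]
RETURN_VALUE → return 9000.

24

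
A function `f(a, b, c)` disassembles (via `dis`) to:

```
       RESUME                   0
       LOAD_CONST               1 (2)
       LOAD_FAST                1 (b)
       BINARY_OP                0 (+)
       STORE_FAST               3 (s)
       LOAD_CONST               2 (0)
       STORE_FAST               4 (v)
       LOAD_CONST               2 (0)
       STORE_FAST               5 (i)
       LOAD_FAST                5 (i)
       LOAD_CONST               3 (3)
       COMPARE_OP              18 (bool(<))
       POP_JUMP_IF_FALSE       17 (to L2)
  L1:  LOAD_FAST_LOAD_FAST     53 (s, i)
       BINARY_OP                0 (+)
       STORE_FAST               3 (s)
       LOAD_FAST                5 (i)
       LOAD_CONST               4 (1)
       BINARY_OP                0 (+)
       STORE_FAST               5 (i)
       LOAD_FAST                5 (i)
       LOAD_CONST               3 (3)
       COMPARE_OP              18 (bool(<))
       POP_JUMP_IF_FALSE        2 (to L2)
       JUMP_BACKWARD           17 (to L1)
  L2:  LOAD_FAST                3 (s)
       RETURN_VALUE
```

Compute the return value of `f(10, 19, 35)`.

24

LOAD_CONST → push 2. Stack: [2]
LOAD_FAST b → push 19. Stack: [2, 19]
BINARY_OP + → 2 + 19 = 21. Stack: [21]
STORE_FAST s → s=21. Stack: []
LOAD_CONST → push 0. Stack: [0]
STORE_FAST v → v=0. Stack: []
LOAD_CONST → push 0. Stack: [0]
STORE_FAST i → i=0. Stack: []
LOAD_FAST i → push 0. Stack: [0]
LOAD_CONST → push 3. Stack: [0, 3]
COMPARE_OP bool(<) → 0 vs 3 = True. Stack: [True]
POP_JUMP_IF_FALSE → pop True; no jump. Stack: []
LOAD_FAST_LOAD_FAST s,i → push 21,0. Stack: [21, 0]
BINARY_OP + → 21 + 0 = 21. Stack: [21]
STORE_FAST s → s=21. Stack: []
LOAD_FAST i → push 0. Stack: [0]
LOAD_CONST → push 1. Stack: [0, 1]
BINARY_OP + → 0 + 1 = 1. Stack: [1]
STORE_FAST i → i=1. Stack: []
LOAD_FAST i → push 1. Stack: [1]
LOAD_CONST → push 3. Stack: [1, 3]
COMPARE_OP bool(<) → 1 vs 3 = True. Stack: [True]
POP_JUMP_IF_FALSE → pop True; no jump. Stack: []
LOAD_FAST_LOAD_FAST s,i → push 21,1. Stack: [21, 1]
BINARY_OP + → 21 + 1 = 22. Stack: [22]
STORE_FAST s → s=22. Stack: []
LOAD_FAST i → push 1. Stack: [1]
LOAD_CONST → push 1. Stack: [1, 1]
BINARY_OP + → 1 + 1 = 2. Stack: [2]
STORE_FAST i → i=2. Stack: []
LOAD_FAST i → push 2. Stack: [2]
LOAD_CONST → push 3. Stack: [2, 3]
COMPARE_OP bool(<) → 2 vs 3 = True. Stack: [True]
POP_JUMP_IF_FALSE → pop True; no jump. Stack: []
LOAD_FAST_LOAD_FAST s,i → push 22,2. Stack: [22, 2]
BINARY_OP + → 22 + 2 = 24. Stack: [24]
STORE_FAST s → s=24. Stack: []
LOAD_FAST i → push 2. Stack: [2]
LOAD_CONST → push 1. Stack: [2, 1]
BINARY_OP + → 2 + 1 = 3. Stack: [3]
STORE_FAST i → i=3. Stack: []
LOAD_FAST i → push 3. Stack: [3]
LOAD_CONST → push 3. Stack: [3, 3]
COMPARE_OP bool(<) → 3 vs 3 = False. Stack: [False]
POP_JUMP_IF_FALSE → pop False; jump. Stack: []
LOAD_FAST s → push 24. Stack: [24]
RETURN_VALUE → return 24.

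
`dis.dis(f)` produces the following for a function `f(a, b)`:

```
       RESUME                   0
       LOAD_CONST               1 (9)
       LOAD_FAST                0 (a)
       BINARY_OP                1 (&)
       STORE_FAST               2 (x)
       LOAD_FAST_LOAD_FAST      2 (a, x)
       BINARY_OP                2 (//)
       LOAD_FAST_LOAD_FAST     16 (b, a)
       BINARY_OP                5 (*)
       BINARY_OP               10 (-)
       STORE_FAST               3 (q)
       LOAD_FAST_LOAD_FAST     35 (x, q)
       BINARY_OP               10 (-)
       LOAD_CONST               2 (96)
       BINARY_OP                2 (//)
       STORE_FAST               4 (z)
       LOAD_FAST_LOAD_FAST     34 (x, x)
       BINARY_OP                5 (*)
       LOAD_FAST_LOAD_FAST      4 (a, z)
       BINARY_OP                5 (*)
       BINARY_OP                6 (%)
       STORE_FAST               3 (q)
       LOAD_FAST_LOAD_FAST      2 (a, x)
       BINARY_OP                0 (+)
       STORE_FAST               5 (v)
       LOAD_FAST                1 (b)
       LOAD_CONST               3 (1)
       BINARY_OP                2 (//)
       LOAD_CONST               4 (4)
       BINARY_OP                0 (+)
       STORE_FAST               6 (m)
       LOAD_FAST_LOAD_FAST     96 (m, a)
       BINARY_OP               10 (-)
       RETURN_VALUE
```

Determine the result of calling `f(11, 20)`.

13

LOAD_CONST → push 9. Stack: [9]
LOAD_FAST a → push 11. Stack: [9, 11]
BINARY_OP & → 9 & 11 = 9. Stack: [9]
STORE_FAST x → x=9. Stack: []
LOAD_FAST_LOAD_FAST a,x → push 11,9. Stack: [11, 9]
BINARY_OP // → 11 // 9 = 1. Stack: [1]
LOAD_FAST_LOAD_FAST b,a → push 20,11. Stack: [1, 20, 11]
BINARY_OP * → 20 * 11 = 220. Stack: [1, 220]
BINARY_OP - → 1 - 220 = -219. Stack: [-219]
STORE_FAST q → q=-219. Stack: []
LOAD_FAST_LOAD_FAST x,q → push 9,-219. Stack: [9, -219]
BINARY_OP - → 9 - -219 = 228. Stack: [228]
LOAD_CONST → push 96. Stack: [228, 96]
BINARY_OP // → 228 // 96 = 2. Stack: [2]
STORE_FAST z → z=2. Stack: []
LOAD_FAST_LOAD_FAST x,x → push 9,9. Stack: [9, 9]
BINARY_OP * → 9 * 9 = 81. Stack: [81]
LOAD_FAST_LOAD_FAST a,z → push 11,2. Stack: [81, 11, 2]
BINARY_OP * → 11 * 2 = 22. Stack: [81, 22]
BINARY_OP % → 81 % 22 = 15. Stack: [15]
STORE_FAST q → q=15. Stack: []
LOAD_FAST_LOAD_FAST a,x → push 11,9. Stack: [11, 9]
BINARY_OP + → 11 + 9 = 20. Stack: [20]
STORE_FAST v → v=20. Stack: []
LOAD_FAST b → push 20. Stack: [20]
LOAD_CONST → push 1. Stack: [20, 1]
BINARY_OP // → 20 // 1 = 20. Stack: [20]
LOAD_CONST → push 4. Stack: [20, 4]
BINARY_OP + → 20 + 4 = 24. Stack: [24]
STORE_FAST m → m=24. Stack: []
LOAD_FAST_LOAD_FAST m,a → push 24,11. Stack: [24, 11]
BINARY_OP - → 24 - 11 = 13. Stack: [13]
RETURN_VALUE → return 13.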